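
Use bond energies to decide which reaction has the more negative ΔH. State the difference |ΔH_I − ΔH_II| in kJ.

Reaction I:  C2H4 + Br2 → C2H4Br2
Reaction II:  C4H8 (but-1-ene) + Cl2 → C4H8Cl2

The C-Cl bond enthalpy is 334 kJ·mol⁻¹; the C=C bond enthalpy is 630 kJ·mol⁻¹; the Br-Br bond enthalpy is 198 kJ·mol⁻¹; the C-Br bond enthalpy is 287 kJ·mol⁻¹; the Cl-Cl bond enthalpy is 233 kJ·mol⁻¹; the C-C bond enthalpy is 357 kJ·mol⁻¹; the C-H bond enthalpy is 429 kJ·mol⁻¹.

Reaction I:
  Bonds broken (reactants):
    Br-Br: 1 × 198 = 198
    C-H: 4 × 429 = 1716
    C=C: 1 × 630 = 630
    Σ(broken) = 2544 kJ
  Bonds formed (products):
    C-Br: 2 × 287 = 574
    C-C: 1 × 357 = 357
    C-H: 4 × 429 = 1716
    Σ(formed) = 2647 kJ
  ΔH_I = 2544 − 2647 = −103 kJ
Reaction II:
  Bonds broken (reactants):
    C-C: 2 × 357 = 714
    C-H: 8 × 429 = 3432
    C=C: 1 × 630 = 630
    Cl-Cl: 1 × 233 = 233
    Σ(broken) = 5009 kJ
  Bonds formed (products):
    C-C: 3 × 357 = 1071
    C-Cl: 2 × 334 = 668
    C-H: 8 × 429 = 3432
    Σ(formed) = 5171 kJ
  ΔH_II = 5009 − 5171 = −162 kJ
ΔH_I − ΔH_II = +59 kJ, so reaction II has the more negative ΔH; |ΔH_I − ΔH_II| = 59 kJ.

Reaction II, by 59 kJ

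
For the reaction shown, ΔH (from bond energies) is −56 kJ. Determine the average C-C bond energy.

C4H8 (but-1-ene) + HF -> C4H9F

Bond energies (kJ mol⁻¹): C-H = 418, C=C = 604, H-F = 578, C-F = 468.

Let D be the C-C bond energy.
Σ(broken) = 2×D + 8×418 + 1×604 + 1×578 = 4526 + 2D
Σ(formed) = 3×D + 1×468 + 9×418 = 4230 + 3D
ΔH = Σ(broken) − Σ(formed) = (4526 + 2D) − (4230 + 3D) = +296 − D
Setting this equal to −56 kJ gives D = 352 kJ/mol.

D(C-C) ≈ 352 kJ/mol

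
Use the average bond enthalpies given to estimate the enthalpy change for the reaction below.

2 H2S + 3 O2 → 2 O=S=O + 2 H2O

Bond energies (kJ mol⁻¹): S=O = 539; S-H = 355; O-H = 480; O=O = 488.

ΔH ≈ −1192 kJ

Bonds broken (reactants):
  O=O: 3 × 488 = 1464
  S-H: 4 × 355 = 1420
  Σ(broken) = 2884 kJ
Bonds formed (products):
  O-H: 4 × 480 = 1920
  S=O: 4 × 539 = 2156
  Σ(formed) = 4076 kJ
ΔH = Σ(broken) − Σ(formed) = 2884 − 4076 = −1192 kJ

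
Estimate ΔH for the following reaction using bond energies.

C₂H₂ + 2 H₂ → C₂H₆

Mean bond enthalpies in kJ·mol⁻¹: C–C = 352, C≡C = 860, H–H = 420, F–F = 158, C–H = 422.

Bonds broken (reactants):
  C≡C: 1 × 860 = 860
  C–H: 2 × 422 = 844
  H–H: 2 × 420 = 840
  Σ(broken) = 2544 kJ
Bonds formed (products):
  C–C: 1 × 352 = 352
  C–H: 6 × 422 = 2532
  Σ(formed) = 2884 kJ
ΔH = Σ(broken) − Σ(formed) = 2544 − 2884 = −340 kJ

ΔH ≈ −340 kJ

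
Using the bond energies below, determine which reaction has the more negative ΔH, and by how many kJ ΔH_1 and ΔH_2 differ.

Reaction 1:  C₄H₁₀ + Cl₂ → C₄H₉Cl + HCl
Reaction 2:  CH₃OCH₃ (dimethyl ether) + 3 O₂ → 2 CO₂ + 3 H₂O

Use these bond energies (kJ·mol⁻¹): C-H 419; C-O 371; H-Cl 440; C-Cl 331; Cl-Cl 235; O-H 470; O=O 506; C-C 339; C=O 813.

Reaction 1:
  Bonds broken (reactants):
    C-C: 3 × 339 = 1017
    C-H: 10 × 419 = 4190
    Cl-Cl: 1 × 235 = 235
    Σ(broken) = 5442 kJ
  Bonds formed (products):
    C-C: 3 × 339 = 1017
    C-Cl: 1 × 331 = 331
    C-H: 9 × 419 = 3771
    H-Cl: 1 × 440 = 440
    Σ(formed) = 5559 kJ
  ΔH_1 = 5442 − 5559 = −117 kJ
Reaction 2:
  Bonds broken (reactants):
    C-H: 6 × 419 = 2514
    C-O: 2 × 371 = 742
    O=O: 3 × 506 = 1518
    Σ(broken) = 4774 kJ
  Bonds formed (products):
    C=O: 4 × 813 = 3252
    O-H: 6 × 470 = 2820
    Σ(formed) = 6072 kJ
  ΔH_2 = 4774 − 6072 = −1298 kJ
ΔH_1 − ΔH_2 = +1181 kJ, so reaction 2 has the more negative ΔH; |ΔH_1 − ΔH_2| = 1181 kJ.

Reaction 2, by 1181 kJ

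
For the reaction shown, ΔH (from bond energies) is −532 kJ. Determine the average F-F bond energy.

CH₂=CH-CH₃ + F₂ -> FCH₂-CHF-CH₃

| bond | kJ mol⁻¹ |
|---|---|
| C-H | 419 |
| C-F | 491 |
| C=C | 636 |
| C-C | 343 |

D(F-F) ≈ 157 kJ/mol

Let D be the F-F bond energy.
Σ(broken) = 1×343 + 6×419 + 1×636 + 1×D = 3493 + D
Σ(formed) = 2×343 + 2×491 + 6×419 = 4182
ΔH = Σ(broken) − Σ(formed) = (3493 + D) − (4182) = −689 + D
Setting this equal to −532 kJ gives D = 157 kJ/mol.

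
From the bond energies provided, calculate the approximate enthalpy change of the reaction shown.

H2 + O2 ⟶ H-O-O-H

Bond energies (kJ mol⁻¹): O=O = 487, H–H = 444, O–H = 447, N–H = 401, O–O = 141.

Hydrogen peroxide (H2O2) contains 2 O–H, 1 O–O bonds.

Bonds broken (reactants):
  H–H: 1 × 444 = 444
  O=O: 1 × 487 = 487
  Σ(broken) = 931 kJ
Bonds formed (products):
  O–H: 2 × 447 = 894
  O–O: 1 × 141 = 141
  Σ(formed) = 1035 kJ
ΔH = Σ(broken) − Σ(formed) = 931 − 1035 = −104 kJ

ΔH ≈ −104 kJ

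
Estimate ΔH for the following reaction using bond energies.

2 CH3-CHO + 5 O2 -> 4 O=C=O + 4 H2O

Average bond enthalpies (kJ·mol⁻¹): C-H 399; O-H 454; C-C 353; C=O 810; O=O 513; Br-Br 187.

ΔH ≈ −2029 kJ

Bonds broken (reactants):
  C-C: 2 × 353 = 706
  C-H: 8 × 399 = 3192
  C=O: 2 × 810 = 1620
  O=O: 5 × 513 = 2565
  Σ(broken) = 8083 kJ
Bonds formed (products):
  C=O: 8 × 810 = 6480
  O-H: 8 × 454 = 3632
  Σ(formed) = 10112 kJ
ΔH = Σ(broken) − Σ(formed) = 8083 − 10112 = −2029 kJ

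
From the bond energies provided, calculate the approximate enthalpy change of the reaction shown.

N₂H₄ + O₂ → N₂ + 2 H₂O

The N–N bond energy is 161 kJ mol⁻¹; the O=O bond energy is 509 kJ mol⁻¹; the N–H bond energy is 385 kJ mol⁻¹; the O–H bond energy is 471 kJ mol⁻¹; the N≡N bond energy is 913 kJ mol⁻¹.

Bonds broken (reactants):
  N–H: 4 × 385 = 1540
  N–N: 1 × 161 = 161
  O=O: 1 × 509 = 509
  Σ(broken) = 2210 kJ
Bonds formed (products):
  N≡N: 1 × 913 = 913
  O–H: 4 × 471 = 1884
  Σ(formed) = 2797 kJ
ΔH = Σ(broken) − Σ(formed) = 2210 − 2797 = −587 kJ

ΔH ≈ −587 kJ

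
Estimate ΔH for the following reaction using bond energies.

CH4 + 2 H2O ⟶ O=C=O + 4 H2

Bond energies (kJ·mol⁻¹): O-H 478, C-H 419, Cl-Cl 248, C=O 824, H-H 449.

Bonds broken (reactants):
  C-H: 4 × 419 = 1676
  O-H: 4 × 478 = 1912
  Σ(broken) = 3588 kJ
Bonds formed (products):
  C=O: 2 × 824 = 1648
  H-H: 4 × 449 = 1796
  Σ(formed) = 3444 kJ
ΔH = Σ(broken) − Σ(formed) = 3588 − 3444 = +144 kJ

ΔH ≈ +144 kJ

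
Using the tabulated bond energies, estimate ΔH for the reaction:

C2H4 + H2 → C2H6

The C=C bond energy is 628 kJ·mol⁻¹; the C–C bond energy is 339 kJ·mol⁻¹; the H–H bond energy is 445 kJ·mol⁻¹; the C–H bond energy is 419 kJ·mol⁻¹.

Bonds broken (reactants):
  C–H: 4 × 419 = 1676
  C=C: 1 × 628 = 628
  H–H: 1 × 445 = 445
  Σ(broken) = 2749 kJ
Bonds formed (products):
  C–C: 1 × 339 = 339
  C–H: 6 × 419 = 2514
  Σ(formed) = 2853 kJ
ΔH = Σ(broken) − Σ(formed) = 2749 − 2853 = −104 kJ

ΔH ≈ −104 kJ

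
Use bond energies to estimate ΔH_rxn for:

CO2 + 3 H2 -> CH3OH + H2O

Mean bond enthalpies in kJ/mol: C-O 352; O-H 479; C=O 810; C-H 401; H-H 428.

Bonds broken (reactants):
  C=O: 2 × 810 = 1620
  H-H: 3 × 428 = 1284
  Σ(broken) = 2904 kJ
Bonds formed (products):
  C-H: 3 × 401 = 1203
  C-O: 1 × 352 = 352
  O-H: 3 × 479 = 1437
  Σ(formed) = 2992 kJ
ΔH = Σ(broken) − Σ(formed) = 2904 − 2992 = −88 kJ

ΔH ≈ −88 kJ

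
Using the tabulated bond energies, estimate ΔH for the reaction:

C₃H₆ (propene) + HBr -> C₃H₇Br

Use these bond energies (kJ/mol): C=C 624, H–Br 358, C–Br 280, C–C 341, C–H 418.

Bonds broken (reactants):
  C–C: 1 × 341 = 341
  C–H: 6 × 418 = 2508
  C=C: 1 × 624 = 624
  H–Br: 1 × 358 = 358
  Σ(broken) = 3831 kJ
Bonds formed (products):
  C–Br: 1 × 280 = 280
  C–C: 2 × 341 = 682
  C–H: 7 × 418 = 2926
  Σ(formed) = 3888 kJ
ΔH = Σ(broken) − Σ(formed) = 3831 − 3888 = −57 kJ

ΔH ≈ −57 kJ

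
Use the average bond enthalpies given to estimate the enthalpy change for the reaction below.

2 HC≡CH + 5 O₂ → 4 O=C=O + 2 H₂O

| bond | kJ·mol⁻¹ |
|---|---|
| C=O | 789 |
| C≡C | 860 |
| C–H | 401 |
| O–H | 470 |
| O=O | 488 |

Bonds broken (reactants):
  C≡C: 2 × 860 = 1720
  C–H: 4 × 401 = 1604
  O=O: 5 × 488 = 2440
  Σ(broken) = 5764 kJ
Bonds formed (products):
  C=O: 8 × 789 = 6312
  O–H: 4 × 470 = 1880
  Σ(formed) = 8192 kJ
ΔH = Σ(broken) − Σ(formed) = 5764 − 8192 = −2428 kJ

ΔH ≈ −2428 kJ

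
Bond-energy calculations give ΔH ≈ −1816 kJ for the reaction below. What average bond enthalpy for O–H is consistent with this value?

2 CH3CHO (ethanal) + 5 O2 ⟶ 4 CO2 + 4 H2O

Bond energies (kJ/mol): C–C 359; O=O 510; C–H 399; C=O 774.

D(O–H) ≈ 454 kJ/mol

Let D be the O–H bond energy.
Σ(broken) = 2×359 + 8×399 + 2×774 + 5×510 = 8008
Σ(formed) = 8×774 + 8×D = 6192 + 8D
ΔH = Σ(broken) − Σ(formed) = (8008) − (6192 + 8D) = +1816 − 8D
Setting this equal to −1816 kJ gives 8D = 3632, so D = 454 kJ/mol.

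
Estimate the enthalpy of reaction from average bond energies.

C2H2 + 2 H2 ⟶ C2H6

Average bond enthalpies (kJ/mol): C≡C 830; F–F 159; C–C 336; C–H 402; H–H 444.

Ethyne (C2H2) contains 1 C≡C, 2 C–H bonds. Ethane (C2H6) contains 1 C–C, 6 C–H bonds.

Bonds broken (reactants):
  C≡C: 1 × 830 = 830
  C–H: 2 × 402 = 804
  H–H: 2 × 444 = 888
  Σ(broken) = 2522 kJ
Bonds formed (products):
  C–C: 1 × 336 = 336
  C–H: 6 × 402 = 2412
  Σ(formed) = 2748 kJ
ΔH = Σ(broken) − Σ(formed) = 2522 − 2748 = −226 kJ

ΔH ≈ −226 kJ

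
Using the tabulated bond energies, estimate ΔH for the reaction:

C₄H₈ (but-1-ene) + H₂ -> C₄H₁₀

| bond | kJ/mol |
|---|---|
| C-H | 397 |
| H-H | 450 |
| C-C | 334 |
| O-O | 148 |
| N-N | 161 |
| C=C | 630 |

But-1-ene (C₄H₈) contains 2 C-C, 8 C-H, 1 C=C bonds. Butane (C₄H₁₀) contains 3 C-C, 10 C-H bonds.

Bonds broken (reactants):
  C-C: 2 × 334 = 668
  C-H: 8 × 397 = 3176
  C=C: 1 × 630 = 630
  H-H: 1 × 450 = 450
  Σ(broken) = 4924 kJ
Bonds formed (products):
  C-C: 3 × 334 = 1002
  C-H: 10 × 397 = 3970
  Σ(formed) = 4972 kJ
ΔH = Σ(broken) − Σ(formed) = 4924 − 4972 = −48 kJ

ΔH ≈ −48 kJ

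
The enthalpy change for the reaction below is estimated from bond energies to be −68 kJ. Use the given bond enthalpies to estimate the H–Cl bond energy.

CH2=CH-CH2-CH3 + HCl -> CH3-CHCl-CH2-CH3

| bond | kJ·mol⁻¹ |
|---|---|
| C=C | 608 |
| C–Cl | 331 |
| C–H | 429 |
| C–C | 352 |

D(H–Cl) ≈ 436 kJ/mol

Let D be the H–Cl bond energy.
Σ(broken) = 2×352 + 8×429 + 1×608 + 1×D = 4744 + D
Σ(formed) = 3×352 + 1×331 + 9×429 = 5248
ΔH = Σ(broken) − Σ(formed) = (4744 + D) − (5248) = −504 + D
Setting this equal to −68 kJ gives D = 436 kJ/mol.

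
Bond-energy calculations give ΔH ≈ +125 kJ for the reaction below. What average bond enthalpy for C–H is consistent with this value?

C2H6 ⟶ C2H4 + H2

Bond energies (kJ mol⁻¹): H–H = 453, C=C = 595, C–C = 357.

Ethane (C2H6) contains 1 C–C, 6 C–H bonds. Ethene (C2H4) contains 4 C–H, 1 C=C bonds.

D(C–H) ≈ 408 kJ/mol

Let D be the C–H bond energy.
Σ(broken) = 1×357 + 6×D = 357 + 6D
Σ(formed) = 4×D + 1×595 + 1×453 = 1048 + 4D
ΔH = Σ(broken) − Σ(formed) = (357 + 6D) − (1048 + 4D) = −691 + 2D
Setting this equal to +125 kJ gives 2D = 816, so D = 408 kJ/mol.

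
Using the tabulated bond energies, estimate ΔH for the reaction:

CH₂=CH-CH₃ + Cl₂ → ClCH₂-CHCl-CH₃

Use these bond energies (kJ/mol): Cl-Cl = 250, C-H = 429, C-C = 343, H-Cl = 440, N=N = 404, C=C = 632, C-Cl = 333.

ΔH ≈ −127 kJ

Bonds broken (reactants):
  C-C: 1 × 343 = 343
  C-H: 6 × 429 = 2574
  C=C: 1 × 632 = 632
  Cl-Cl: 1 × 250 = 250
  Σ(broken) = 3799 kJ
Bonds formed (products):
  C-C: 2 × 343 = 686
  C-Cl: 2 × 333 = 666
  C-H: 6 × 429 = 2574
  Σ(formed) = 3926 kJ
ΔH = Σ(broken) − Σ(formed) = 3799 − 3926 = −127 kJ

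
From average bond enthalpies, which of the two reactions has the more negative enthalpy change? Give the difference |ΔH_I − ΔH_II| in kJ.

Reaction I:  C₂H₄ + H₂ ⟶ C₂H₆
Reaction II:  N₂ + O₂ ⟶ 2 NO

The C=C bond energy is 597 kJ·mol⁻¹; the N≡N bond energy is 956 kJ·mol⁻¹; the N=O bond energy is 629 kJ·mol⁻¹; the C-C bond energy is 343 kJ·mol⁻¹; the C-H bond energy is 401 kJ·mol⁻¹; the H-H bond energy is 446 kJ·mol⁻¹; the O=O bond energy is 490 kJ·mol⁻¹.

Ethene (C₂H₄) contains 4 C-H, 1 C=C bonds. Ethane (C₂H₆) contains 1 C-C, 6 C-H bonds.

Reaction I:
  Bonds broken (reactants):
    C-H: 4 × 401 = 1604
    C=C: 1 × 597 = 597
    H-H: 1 × 446 = 446
    Σ(broken) = 2647 kJ
  Bonds formed (products):
    C-C: 1 × 343 = 343
    C-H: 6 × 401 = 2406
    Σ(formed) = 2749 kJ
  ΔH_I = 2647 − 2749 = −102 kJ
Reaction II:
  Bonds broken (reactants):
    N≡N: 1 × 956 = 956
    O=O: 1 × 490 = 490
    Σ(broken) = 1446 kJ
  Bonds formed (products):
    N=O: 2 × 629 = 1258
    Σ(formed) = 1258 kJ
  ΔH_II = 1446 − 1258 = +188 kJ
ΔH_I − ΔH_II = −290 kJ, so reaction I has the more negative ΔH; |ΔH_I − ΔH_II| = 290 kJ.

Reaction I, by 290 kJ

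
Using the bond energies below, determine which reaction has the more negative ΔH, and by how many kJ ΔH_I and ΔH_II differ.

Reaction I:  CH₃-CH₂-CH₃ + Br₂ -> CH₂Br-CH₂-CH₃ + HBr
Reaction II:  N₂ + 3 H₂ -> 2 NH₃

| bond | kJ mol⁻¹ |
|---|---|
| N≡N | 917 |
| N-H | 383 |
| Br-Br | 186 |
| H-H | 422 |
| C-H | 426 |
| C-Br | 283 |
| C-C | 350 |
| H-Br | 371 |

Reaction II, by 73 kJ

Reaction I:
  Bonds broken (reactants):
    Br-Br: 1 × 186 = 186
    C-C: 2 × 350 = 700
    C-H: 8 × 426 = 3408
    Σ(broken) = 4294 kJ
  Bonds formed (products):
    C-Br: 1 × 283 = 283
    C-C: 2 × 350 = 700
    C-H: 7 × 426 = 2982
    H-Br: 1 × 371 = 371
    Σ(formed) = 4336 kJ
  ΔH_I = 4294 − 4336 = −42 kJ
Reaction II:
  Bonds broken (reactants):
    H-H: 3 × 422 = 1266
    N≡N: 1 × 917 = 917
    Σ(broken) = 2183 kJ
  Bonds formed (products):
    N-H: 6 × 383 = 2298
    Σ(formed) = 2298 kJ
  ΔH_II = 2183 − 2298 = −115 kJ
ΔH_I − ΔH_II = +73 kJ, so reaction II has the more negative ΔH; |ΔH_I − ΔH_II| = 73 kJ.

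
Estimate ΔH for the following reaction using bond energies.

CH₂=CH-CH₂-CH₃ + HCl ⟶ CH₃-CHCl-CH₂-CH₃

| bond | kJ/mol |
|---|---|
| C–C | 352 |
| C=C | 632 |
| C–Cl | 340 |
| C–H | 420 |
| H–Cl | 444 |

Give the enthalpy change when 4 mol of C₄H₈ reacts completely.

Bonds broken (reactants):
  C–C: 2 × 352 = 704
  C–H: 8 × 420 = 3360
  C=C: 1 × 632 = 632
  H–Cl: 1 × 444 = 444
  Σ(broken) = 5140 kJ
Bonds formed (products):
  C–C: 3 × 352 = 1056
  C–Cl: 1 × 340 = 340
  C–H: 9 × 420 = 3780
  Σ(formed) = 5176 kJ
ΔH = Σ(broken) − Σ(formed) = 5140 − 5176 = −36 kJ
For 4× the reaction as written: 4 × (−36) = −144 kJ

ΔH = −144 kJ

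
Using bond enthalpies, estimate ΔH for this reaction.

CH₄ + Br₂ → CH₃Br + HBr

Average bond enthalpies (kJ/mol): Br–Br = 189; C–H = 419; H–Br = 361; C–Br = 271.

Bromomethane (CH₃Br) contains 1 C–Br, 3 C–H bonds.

ΔH ≈ −24 kJ

Bonds broken (reactants):
  Br–Br: 1 × 189 = 189
  C–H: 4 × 419 = 1676
  Σ(broken) = 1865 kJ
Bonds formed (products):
  C–Br: 1 × 271 = 271
  C–H: 3 × 419 = 1257
  H–Br: 1 × 361 = 361
  Σ(formed) = 1889 kJ
ΔH = Σ(broken) − Σ(formed) = 1865 − 1889 = −24 kJ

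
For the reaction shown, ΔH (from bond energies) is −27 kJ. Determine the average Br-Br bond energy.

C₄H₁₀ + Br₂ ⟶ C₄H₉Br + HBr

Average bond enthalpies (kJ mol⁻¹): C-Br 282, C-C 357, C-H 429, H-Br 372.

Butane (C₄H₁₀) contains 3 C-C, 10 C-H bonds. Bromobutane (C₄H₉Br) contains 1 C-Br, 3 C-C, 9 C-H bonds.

D(Br-Br) ≈ 198 kJ/mol

Let D be the Br-Br bond energy.
Σ(broken) = 1×D + 3×357 + 10×429 = 5361 + D
Σ(formed) = 1×282 + 3×357 + 9×429 + 1×372 = 5586
ΔH = Σ(broken) − Σ(formed) = (5361 + D) − (5586) = −225 + D
Setting this equal to −27 kJ gives D = 198 kJ/mol.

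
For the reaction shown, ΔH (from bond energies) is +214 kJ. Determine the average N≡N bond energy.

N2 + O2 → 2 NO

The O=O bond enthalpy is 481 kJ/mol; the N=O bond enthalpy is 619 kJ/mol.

D(N≡N) ≈ 971 kJ/mol

Let D be the N≡N bond energy.
Σ(broken) = 1×D + 1×481 = 481 + D
Σ(formed) = 2×619 = 1238
ΔH = Σ(broken) − Σ(formed) = (481 + D) − (1238) = −757 + D
Setting this equal to +214 kJ gives D = 971 kJ/mol.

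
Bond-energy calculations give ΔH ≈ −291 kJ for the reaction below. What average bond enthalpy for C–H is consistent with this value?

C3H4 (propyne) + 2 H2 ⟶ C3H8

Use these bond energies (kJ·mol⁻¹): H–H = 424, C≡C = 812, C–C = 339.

Let D be the C–H bond energy.
Σ(broken) = 1×812 + 1×339 + 4×D + 2×424 = 1999 + 4D
Σ(formed) = 2×339 + 8×D = 678 + 8D
ΔH = Σ(broken) − Σ(formed) = (1999 + 4D) − (678 + 8D) = +1321 − 4D
Setting this equal to −291 kJ gives 4D = 1612, so D = 403 kJ/mol.

D(C–H) ≈ 403 kJ/mol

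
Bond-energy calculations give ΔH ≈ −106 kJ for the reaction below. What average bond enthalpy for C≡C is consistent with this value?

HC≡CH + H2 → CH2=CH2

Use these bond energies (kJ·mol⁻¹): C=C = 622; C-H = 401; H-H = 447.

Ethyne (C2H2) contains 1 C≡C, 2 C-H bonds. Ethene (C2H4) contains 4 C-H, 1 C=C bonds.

Let D be the C≡C bond energy.
Σ(broken) = 1×D + 2×401 + 1×447 = 1249 + D
Σ(formed) = 4×401 + 1×622 = 2226
ΔH = Σ(broken) − Σ(formed) = (1249 + D) − (2226) = −977 + D
Setting this equal to −106 kJ gives D = 871 kJ/mol.

D(C≡C) ≈ 871 kJ/mol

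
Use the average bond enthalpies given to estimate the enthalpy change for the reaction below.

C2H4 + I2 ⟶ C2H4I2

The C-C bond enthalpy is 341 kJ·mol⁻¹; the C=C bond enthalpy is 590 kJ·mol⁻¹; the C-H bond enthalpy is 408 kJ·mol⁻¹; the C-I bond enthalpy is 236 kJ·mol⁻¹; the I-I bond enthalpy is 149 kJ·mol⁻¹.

Bonds broken (reactants):
  C-H: 4 × 408 = 1632
  C=C: 1 × 590 = 590
  I-I: 1 × 149 = 149
  Σ(broken) = 2371 kJ
Bonds formed (products):
  C-C: 1 × 341 = 341
  C-H: 4 × 408 = 1632
  C-I: 2 × 236 = 472
  Σ(formed) = 2445 kJ
ΔH = Σ(broken) − Σ(formed) = 2371 − 2445 = −74 kJ

ΔH ≈ −74 kJ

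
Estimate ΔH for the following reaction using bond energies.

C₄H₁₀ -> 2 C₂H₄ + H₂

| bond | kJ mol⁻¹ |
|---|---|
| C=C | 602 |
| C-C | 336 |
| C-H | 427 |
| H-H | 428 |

Bonds broken (reactants):
  C-C: 3 × 336 = 1008
  C-H: 10 × 427 = 4270
  Σ(broken) = 5278 kJ
Bonds formed (products):
  C-H: 8 × 427 = 3416
  C=C: 2 × 602 = 1204
  H-H: 1 × 428 = 428
  Σ(formed) = 5048 kJ
ΔH = Σ(broken) − Σ(formed) = 5278 − 5048 = +230 kJ

ΔH ≈ +230 kJ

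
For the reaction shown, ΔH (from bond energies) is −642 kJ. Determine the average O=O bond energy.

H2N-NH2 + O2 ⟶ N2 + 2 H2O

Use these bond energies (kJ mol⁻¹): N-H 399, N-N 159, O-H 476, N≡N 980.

D(O=O) ≈ 487 kJ/mol

Let D be the O=O bond energy.
Σ(broken) = 4×399 + 1×159 + 1×D = 1755 + D
Σ(formed) = 1×980 + 4×476 = 2884
ΔH = Σ(broken) − Σ(formed) = (1755 + D) − (2884) = −1129 + D
Setting this equal to −642 kJ gives D = 487 kJ/mol.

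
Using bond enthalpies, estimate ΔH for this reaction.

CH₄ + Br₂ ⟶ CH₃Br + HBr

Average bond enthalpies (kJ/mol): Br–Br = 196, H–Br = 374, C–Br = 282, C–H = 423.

ΔH ≈ −37 kJ

Bonds broken (reactants):
  Br–Br: 1 × 196 = 196
  C–H: 4 × 423 = 1692
  Σ(broken) = 1888 kJ
Bonds formed (products):
  C–Br: 1 × 282 = 282
  C–H: 3 × 423 = 1269
  H–Br: 1 × 374 = 374
  Σ(formed) = 1925 kJ
ΔH = Σ(broken) − Σ(formed) = 1888 − 1925 = −37 kJ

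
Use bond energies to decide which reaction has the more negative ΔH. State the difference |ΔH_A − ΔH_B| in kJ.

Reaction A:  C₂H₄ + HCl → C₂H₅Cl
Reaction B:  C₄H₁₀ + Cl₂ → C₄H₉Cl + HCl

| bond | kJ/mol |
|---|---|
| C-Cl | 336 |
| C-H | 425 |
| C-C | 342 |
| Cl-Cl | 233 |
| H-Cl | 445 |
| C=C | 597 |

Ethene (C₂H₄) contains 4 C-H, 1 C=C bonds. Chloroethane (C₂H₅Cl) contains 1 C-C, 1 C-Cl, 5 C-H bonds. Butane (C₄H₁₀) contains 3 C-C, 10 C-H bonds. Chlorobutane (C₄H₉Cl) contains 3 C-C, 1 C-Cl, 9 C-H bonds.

Reaction A:
  Bonds broken (reactants):
    C-H: 4 × 425 = 1700
    C=C: 1 × 597 = 597
    H-Cl: 1 × 445 = 445
    Σ(broken) = 2742 kJ
  Bonds formed (products):
    C-C: 1 × 342 = 342
    C-Cl: 1 × 336 = 336
    C-H: 5 × 425 = 2125
    Σ(formed) = 2803 kJ
  ΔH_A = 2742 − 2803 = −61 kJ
Reaction B:
  Bonds broken (reactants):
    C-C: 3 × 342 = 1026
    C-H: 10 × 425 = 4250
    Cl-Cl: 1 × 233 = 233
    Σ(broken) = 5509 kJ
  Bonds formed (products):
    C-C: 3 × 342 = 1026
    C-Cl: 1 × 336 = 336
    C-H: 9 × 425 = 3825
    H-Cl: 1 × 445 = 445
    Σ(formed) = 5632 kJ
  ΔH_B = 5509 − 5632 = −123 kJ
ΔH_A − ΔH_B = +62 kJ, so reaction B has the more negative ΔH; |ΔH_A − ΔH_B| = 62 kJ.

Reaction B, by 62 kJ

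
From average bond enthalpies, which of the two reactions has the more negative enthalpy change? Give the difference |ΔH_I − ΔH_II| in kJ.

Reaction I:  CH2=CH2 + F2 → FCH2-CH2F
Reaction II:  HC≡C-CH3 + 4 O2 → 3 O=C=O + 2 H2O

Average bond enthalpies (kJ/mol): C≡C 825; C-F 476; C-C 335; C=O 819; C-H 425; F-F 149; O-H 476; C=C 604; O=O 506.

Reaction II, by 1400 kJ

Reaction I:
  Bonds broken (reactants):
    C-H: 4 × 425 = 1700
    C=C: 1 × 604 = 604
    F-F: 1 × 149 = 149
    Σ(broken) = 2453 kJ
  Bonds formed (products):
    C-C: 1 × 335 = 335
    C-F: 2 × 476 = 952
    C-H: 4 × 425 = 1700
    Σ(formed) = 2987 kJ
  ΔH_I = 2453 − 2987 = −534 kJ
Reaction II:
  Bonds broken (reactants):
    C≡C: 1 × 825 = 825
    C-C: 1 × 335 = 335
    C-H: 4 × 425 = 1700
    O=O: 4 × 506 = 2024
    Σ(broken) = 4884 kJ
  Bonds formed (products):
    C=O: 6 × 819 = 4914
    O-H: 4 × 476 = 1904
    Σ(formed) = 6818 kJ
  ΔH_II = 4884 − 6818 = −1934 kJ
ΔH_I − ΔH_II = +1400 kJ, so reaction II has the more negative ΔH; |ΔH_I − ΔH_II| = 1400 kJ.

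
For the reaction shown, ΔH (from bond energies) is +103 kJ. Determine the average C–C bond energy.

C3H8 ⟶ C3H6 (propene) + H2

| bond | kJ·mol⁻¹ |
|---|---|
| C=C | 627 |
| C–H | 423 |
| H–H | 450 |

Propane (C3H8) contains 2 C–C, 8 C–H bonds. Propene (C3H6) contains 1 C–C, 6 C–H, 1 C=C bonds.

Let D be the C–C bond energy.
Σ(broken) = 2×D + 8×423 = 3384 + 2D
Σ(formed) = 1×D + 6×423 + 1×627 + 1×450 = 3615 + D
ΔH = Σ(broken) − Σ(formed) = (3384 + 2D) − (3615 + D) = −231 + D
Setting this equal to +103 kJ gives D = 334 kJ/mol.

D(C–C) ≈ 334 kJ/mol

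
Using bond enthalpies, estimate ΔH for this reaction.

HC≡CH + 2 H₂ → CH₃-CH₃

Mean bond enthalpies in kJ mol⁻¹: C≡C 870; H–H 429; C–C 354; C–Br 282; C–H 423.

ΔH ≈ −318 kJ

Bonds broken (reactants):
  C≡C: 1 × 870 = 870
  C–H: 2 × 423 = 846
  H–H: 2 × 429 = 858
  Σ(broken) = 2574 kJ
Bonds formed (products):
  C–C: 1 × 354 = 354
  C–H: 6 × 423 = 2538
  Σ(formed) = 2892 kJ
ΔH = Σ(broken) − Σ(formed) = 2574 − 2892 = −318 kJ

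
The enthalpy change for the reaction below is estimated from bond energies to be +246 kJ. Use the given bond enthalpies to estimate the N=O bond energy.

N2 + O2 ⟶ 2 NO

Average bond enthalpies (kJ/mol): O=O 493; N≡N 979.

Let D be the N=O bond energy.
Σ(broken) = 1×979 + 1×493 = 1472
Σ(formed) = 2×D = 2D
ΔH = Σ(broken) − Σ(formed) = (1472) − (2D) = +1472 − 2D
Setting this equal to +246 kJ gives 2D = 1226, so D = 613 kJ/mol.

D(N=O) ≈ 613 kJ/mol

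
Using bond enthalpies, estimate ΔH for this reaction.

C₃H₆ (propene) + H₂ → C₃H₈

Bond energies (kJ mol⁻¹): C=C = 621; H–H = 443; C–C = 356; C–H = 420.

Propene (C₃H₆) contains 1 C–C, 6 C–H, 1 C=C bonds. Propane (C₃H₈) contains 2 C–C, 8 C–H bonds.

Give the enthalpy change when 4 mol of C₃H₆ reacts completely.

ΔH = −528 kJ

Bonds broken (reactants):
  C–C: 1 × 356 = 356
  C–H: 6 × 420 = 2520
  C=C: 1 × 621 = 621
  H–H: 1 × 443 = 443
  Σ(broken) = 3940 kJ
Bonds formed (products):
  C–C: 2 × 356 = 712
  C–H: 8 × 420 = 3360
  Σ(formed) = 4072 kJ
ΔH = Σ(broken) − Σ(formed) = 3940 − 4072 = −132 kJ
For 4× the reaction as written: 4 × (−132) = −528 kJ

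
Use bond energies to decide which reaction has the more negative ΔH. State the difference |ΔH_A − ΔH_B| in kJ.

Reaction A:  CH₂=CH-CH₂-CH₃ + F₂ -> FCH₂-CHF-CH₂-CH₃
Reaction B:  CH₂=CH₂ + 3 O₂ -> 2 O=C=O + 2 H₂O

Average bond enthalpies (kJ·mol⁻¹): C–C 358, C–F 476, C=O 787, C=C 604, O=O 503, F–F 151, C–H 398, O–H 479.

Reaction A:
  Bonds broken (reactants):
    C–C: 2 × 358 = 716
    C–H: 8 × 398 = 3184
    C=C: 1 × 604 = 604
    F–F: 1 × 151 = 151
    Σ(broken) = 4655 kJ
  Bonds formed (products):
    C–C: 3 × 358 = 1074
    C–F: 2 × 476 = 952
    C–H: 8 × 398 = 3184
    Σ(formed) = 5210 kJ
  ΔH_A = 4655 − 5210 = −555 kJ
Reaction B:
  Bonds broken (reactants):
    C–H: 4 × 398 = 1592
    C=C: 1 × 604 = 604
    O=O: 3 × 503 = 1509
    Σ(broken) = 3705 kJ
  Bonds formed (products):
    C=O: 4 × 787 = 3148
    O–H: 4 × 479 = 1916
    Σ(formed) = 5064 kJ
  ΔH_B = 3705 − 5064 = −1359 kJ
ΔH_A − ΔH_B = +804 kJ, so reaction B has the more negative ΔH; |ΔH_A − ΔH_B| = 804 kJ.

Reaction B, by 804 kJ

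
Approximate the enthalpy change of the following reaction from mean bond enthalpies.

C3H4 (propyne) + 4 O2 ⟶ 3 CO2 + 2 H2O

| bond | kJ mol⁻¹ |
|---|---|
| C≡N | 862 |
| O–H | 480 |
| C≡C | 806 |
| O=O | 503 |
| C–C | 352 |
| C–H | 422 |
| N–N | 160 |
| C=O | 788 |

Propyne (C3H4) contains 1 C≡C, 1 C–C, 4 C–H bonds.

Bonds broken (reactants):
  C≡C: 1 × 806 = 806
  C–C: 1 × 352 = 352
  C–H: 4 × 422 = 1688
  O=O: 4 × 503 = 2012
  Σ(broken) = 4858 kJ
Bonds formed (products):
  C=O: 6 × 788 = 4728
  O–H: 4 × 480 = 1920
  Σ(formed) = 6648 kJ
ΔH = Σ(broken) − Σ(formed) = 4858 − 6648 = −1790 kJ

ΔH ≈ −1790 kJ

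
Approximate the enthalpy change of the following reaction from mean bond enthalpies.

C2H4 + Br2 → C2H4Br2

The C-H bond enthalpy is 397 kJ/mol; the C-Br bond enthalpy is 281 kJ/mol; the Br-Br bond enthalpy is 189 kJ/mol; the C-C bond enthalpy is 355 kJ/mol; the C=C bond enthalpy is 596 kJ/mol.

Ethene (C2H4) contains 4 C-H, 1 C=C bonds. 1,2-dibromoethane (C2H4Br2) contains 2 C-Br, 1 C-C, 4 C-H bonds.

ΔH ≈ −132 kJ

Bonds broken (reactants):
  Br-Br: 1 × 189 = 189
  C-H: 4 × 397 = 1588
  C=C: 1 × 596 = 596
  Σ(broken) = 2373 kJ
Bonds formed (products):
  C-Br: 2 × 281 = 562
  C-C: 1 × 355 = 355
  C-H: 4 × 397 = 1588
  Σ(formed) = 2505 kJ
ΔH = Σ(broken) − Σ(formed) = 2373 − 2505 = −132 kJ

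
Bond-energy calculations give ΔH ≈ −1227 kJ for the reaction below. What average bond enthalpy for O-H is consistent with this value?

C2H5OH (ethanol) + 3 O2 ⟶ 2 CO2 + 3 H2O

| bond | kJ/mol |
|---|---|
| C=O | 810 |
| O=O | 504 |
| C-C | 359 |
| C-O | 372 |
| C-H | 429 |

D(O-H) ≈ 475 kJ/mol

Let D be the O-H bond energy.
Σ(broken) = 1×359 + 5×429 + 1×372 + 1×D + 3×504 = 4388 + D
Σ(formed) = 4×810 + 6×D = 3240 + 6D
ΔH = Σ(broken) − Σ(formed) = (4388 + D) − (3240 + 6D) = +1148 − 5D
Setting this equal to −1227 kJ gives 5D = 2375, so D = 475 kJ/mol.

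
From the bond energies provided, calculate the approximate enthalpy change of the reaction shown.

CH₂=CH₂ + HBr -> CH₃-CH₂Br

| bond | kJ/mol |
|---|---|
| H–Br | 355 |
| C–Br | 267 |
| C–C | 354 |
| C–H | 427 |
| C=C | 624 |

ΔH ≈ −69 kJ

Bonds broken (reactants):
  C–H: 4 × 427 = 1708
  C=C: 1 × 624 = 624
  H–Br: 1 × 355 = 355
  Σ(broken) = 2687 kJ
Bonds formed (products):
  C–Br: 1 × 267 = 267
  C–C: 1 × 354 = 354
  C–H: 5 × 427 = 2135
  Σ(formed) = 2756 kJ
ΔH = Σ(broken) − Σ(formed) = 2687 − 2756 = −69 kJ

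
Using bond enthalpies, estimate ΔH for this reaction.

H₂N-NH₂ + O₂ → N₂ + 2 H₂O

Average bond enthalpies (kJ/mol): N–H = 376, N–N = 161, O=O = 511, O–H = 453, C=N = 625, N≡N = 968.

Bonds broken (reactants):
  N–H: 4 × 376 = 1504
  N–N: 1 × 161 = 161
  O=O: 1 × 511 = 511
  Σ(broken) = 2176 kJ
Bonds formed (products):
  N≡N: 1 × 968 = 968
  O–H: 4 × 453 = 1812
  Σ(formed) = 2780 kJ
ΔH = Σ(broken) − Σ(formed) = 2176 − 2780 = −604 kJ

ΔH ≈ −604 kJ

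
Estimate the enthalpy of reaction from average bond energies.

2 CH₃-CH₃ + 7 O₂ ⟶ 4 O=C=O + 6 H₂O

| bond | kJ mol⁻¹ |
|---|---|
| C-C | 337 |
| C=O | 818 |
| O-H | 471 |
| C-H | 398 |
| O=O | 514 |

ΔH ≈ −3148 kJ

Bonds broken (reactants):
  C-C: 2 × 337 = 674
  C-H: 12 × 398 = 4776
  O=O: 7 × 514 = 3598
  Σ(broken) = 9048 kJ
Bonds formed (products):
  C=O: 8 × 818 = 6544
  O-H: 12 × 471 = 5652
  Σ(formed) = 12196 kJ
ΔH = Σ(broken) − Σ(formed) = 9048 − 12196 = −3148 kJ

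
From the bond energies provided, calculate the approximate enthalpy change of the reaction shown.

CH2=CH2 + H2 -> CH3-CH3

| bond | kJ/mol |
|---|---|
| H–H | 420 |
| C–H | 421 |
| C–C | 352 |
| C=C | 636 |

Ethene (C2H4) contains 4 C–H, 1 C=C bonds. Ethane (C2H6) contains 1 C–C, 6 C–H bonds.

ΔH ≈ −138 kJ

Bonds broken (reactants):
  C–H: 4 × 421 = 1684
  C=C: 1 × 636 = 636
  H–H: 1 × 420 = 420
  Σ(broken) = 2740 kJ
Bonds formed (products):
  C–C: 1 × 352 = 352
  C–H: 6 × 421 = 2526
  Σ(formed) = 2878 kJ
ΔH = Σ(broken) − Σ(formed) = 2740 − 2878 = −138 kJ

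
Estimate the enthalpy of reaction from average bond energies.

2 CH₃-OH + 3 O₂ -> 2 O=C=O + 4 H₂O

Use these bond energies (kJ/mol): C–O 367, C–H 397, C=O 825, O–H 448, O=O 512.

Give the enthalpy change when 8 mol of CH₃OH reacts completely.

Bonds broken (reactants):
  C–H: 6 × 397 = 2382
  C–O: 2 × 367 = 734
  O–H: 2 × 448 = 896
  O=O: 3 × 512 = 1536
  Σ(broken) = 5548 kJ
Bonds formed (products):
  C=O: 4 × 825 = 3300
  O–H: 8 × 448 = 3584
  Σ(formed) = 6884 kJ
ΔH = Σ(broken) − Σ(formed) = 5548 − 6884 = −1336 kJ
For 4× the reaction as written: 4 × (−1336) = −5344 kJ

ΔH = −5344 kJ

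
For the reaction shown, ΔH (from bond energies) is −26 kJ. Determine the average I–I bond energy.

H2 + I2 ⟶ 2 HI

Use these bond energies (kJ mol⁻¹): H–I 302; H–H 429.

D(I–I) ≈ 149 kJ/mol

Let D be the I–I bond energy.
Σ(broken) = 1×429 + 1×D = 429 + D
Σ(formed) = 2×302 = 604
ΔH = Σ(broken) − Σ(formed) = (429 + D) − (604) = −175 + D
Setting this equal to −26 kJ gives D = 149 kJ/mol.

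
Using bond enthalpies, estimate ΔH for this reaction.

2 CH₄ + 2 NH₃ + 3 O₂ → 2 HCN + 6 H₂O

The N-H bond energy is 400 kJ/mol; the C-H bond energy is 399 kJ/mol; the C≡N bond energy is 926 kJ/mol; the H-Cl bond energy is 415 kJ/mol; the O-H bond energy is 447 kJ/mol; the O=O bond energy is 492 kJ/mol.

Bonds broken (reactants):
  C-H: 8 × 399 = 3192
  N-H: 6 × 400 = 2400
  O=O: 3 × 492 = 1476
  Σ(broken) = 7068 kJ
Bonds formed (products):
  C≡N: 2 × 926 = 1852
  C-H: 2 × 399 = 798
  O-H: 12 × 447 = 5364
  Σ(formed) = 8014 kJ
ΔH = Σ(broken) − Σ(formed) = 7068 − 8014 = −946 kJ

ΔH ≈ −946 kJ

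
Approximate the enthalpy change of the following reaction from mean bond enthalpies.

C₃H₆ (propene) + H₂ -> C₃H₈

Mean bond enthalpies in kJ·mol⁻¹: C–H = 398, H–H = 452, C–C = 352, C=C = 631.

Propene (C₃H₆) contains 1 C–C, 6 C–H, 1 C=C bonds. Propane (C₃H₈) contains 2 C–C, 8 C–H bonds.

ΔH ≈ −65 kJ

Bonds broken (reactants):
  C–C: 1 × 352 = 352
  C–H: 6 × 398 = 2388
  C=C: 1 × 631 = 631
  H–H: 1 × 452 = 452
  Σ(broken) = 3823 kJ
Bonds formed (products):
  C–C: 2 × 352 = 704
  C–H: 8 × 398 = 3184
  Σ(formed) = 3888 kJ
ΔH = Σ(broken) − Σ(formed) = 3823 − 3888 = −65 kJ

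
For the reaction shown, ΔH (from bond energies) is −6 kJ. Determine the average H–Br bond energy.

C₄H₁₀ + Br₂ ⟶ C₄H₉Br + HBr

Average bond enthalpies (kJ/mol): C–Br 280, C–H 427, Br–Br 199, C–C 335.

D(H–Br) ≈ 352 kJ/mol

Let D be the H–Br bond energy.
Σ(broken) = 1×199 + 3×335 + 10×427 = 5474
Σ(formed) = 1×280 + 3×335 + 9×427 + 1×D = 5128 + D
ΔH = Σ(broken) − Σ(formed) = (5474) − (5128 + D) = +346 − D
Setting this equal to −6 kJ gives D = 352 kJ/mol.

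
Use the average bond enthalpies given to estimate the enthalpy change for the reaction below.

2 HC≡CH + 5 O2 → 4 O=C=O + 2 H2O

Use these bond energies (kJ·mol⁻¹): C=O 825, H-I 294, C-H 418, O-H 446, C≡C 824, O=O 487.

ΔH ≈ −2629 kJ

Bonds broken (reactants):
  C≡C: 2 × 824 = 1648
  C-H: 4 × 418 = 1672
  O=O: 5 × 487 = 2435
  Σ(broken) = 5755 kJ
Bonds formed (products):
  C=O: 8 × 825 = 6600
  O-H: 4 × 446 = 1784
  Σ(formed) = 8384 kJ
ΔH = Σ(broken) − Σ(formed) = 5755 − 8384 = −2629 kJ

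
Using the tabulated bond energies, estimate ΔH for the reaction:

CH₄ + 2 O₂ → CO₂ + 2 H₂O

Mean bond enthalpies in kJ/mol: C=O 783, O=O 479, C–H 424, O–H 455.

Bonds broken (reactants):
  C–H: 4 × 424 = 1696
  O=O: 2 × 479 = 958
  Σ(broken) = 2654 kJ
Bonds formed (products):
  C=O: 2 × 783 = 1566
  O–H: 4 × 455 = 1820
  Σ(formed) = 3386 kJ
ΔH = Σ(broken) − Σ(formed) = 2654 − 3386 = −732 kJ

ΔH ≈ −732 kJ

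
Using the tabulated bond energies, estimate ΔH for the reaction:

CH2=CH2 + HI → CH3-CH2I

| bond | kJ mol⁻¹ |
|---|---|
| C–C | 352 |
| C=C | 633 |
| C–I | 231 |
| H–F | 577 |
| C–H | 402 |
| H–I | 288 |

ΔH ≈ −64 kJ

Bonds broken (reactants):
  C–H: 4 × 402 = 1608
  C=C: 1 × 633 = 633
  H–I: 1 × 288 = 288
  Σ(broken) = 2529 kJ
Bonds formed (products):
  C–C: 1 × 352 = 352
  C–H: 5 × 402 = 2010
  C–I: 1 × 231 = 231
  Σ(formed) = 2593 kJ
ΔH = Σ(broken) − Σ(formed) = 2529 − 2593 = −64 kJ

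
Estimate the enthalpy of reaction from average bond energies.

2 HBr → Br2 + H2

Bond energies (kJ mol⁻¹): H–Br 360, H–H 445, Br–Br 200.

Bonds broken (reactants):
  H–Br: 2 × 360 = 720
  Σ(broken) = 720 kJ
Bonds formed (products):
  Br–Br: 1 × 200 = 200
  H–H: 1 × 445 = 445
  Σ(formed) = 645 kJ
ΔH = Σ(broken) − Σ(formed) = 720 − 645 = +75 kJ

ΔH ≈ +75 kJ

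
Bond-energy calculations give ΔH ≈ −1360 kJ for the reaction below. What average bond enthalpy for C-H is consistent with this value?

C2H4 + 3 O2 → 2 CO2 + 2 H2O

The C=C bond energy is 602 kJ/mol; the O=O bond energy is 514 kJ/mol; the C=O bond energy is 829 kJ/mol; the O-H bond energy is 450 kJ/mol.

D(C-H) ≈ 403 kJ/mol

Let D be the C-H bond energy.
Σ(broken) = 4×D + 1×602 + 3×514 = 2144 + 4D
Σ(formed) = 4×829 + 4×450 = 5116
ΔH = Σ(broken) − Σ(formed) = (2144 + 4D) − (5116) = −2972 + 4D
Setting this equal to −1360 kJ gives 4D = 1612, so D = 403 kJ/mol.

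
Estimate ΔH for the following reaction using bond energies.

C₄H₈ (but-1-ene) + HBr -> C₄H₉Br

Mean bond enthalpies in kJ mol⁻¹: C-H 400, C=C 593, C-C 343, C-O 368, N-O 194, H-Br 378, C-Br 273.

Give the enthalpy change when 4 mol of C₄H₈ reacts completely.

Bonds broken (reactants):
  C-C: 2 × 343 = 686
  C-H: 8 × 400 = 3200
  C=C: 1 × 593 = 593
  H-Br: 1 × 378 = 378
  Σ(broken) = 4857 kJ
Bonds formed (products):
  C-Br: 1 × 273 = 273
  C-C: 3 × 343 = 1029
  C-H: 9 × 400 = 3600
  Σ(formed) = 4902 kJ
ΔH = Σ(broken) − Σ(formed) = 4857 − 4902 = −45 kJ
For 4× the reaction as written: 4 × (−45) = −180 kJ

ΔH = −180 kJ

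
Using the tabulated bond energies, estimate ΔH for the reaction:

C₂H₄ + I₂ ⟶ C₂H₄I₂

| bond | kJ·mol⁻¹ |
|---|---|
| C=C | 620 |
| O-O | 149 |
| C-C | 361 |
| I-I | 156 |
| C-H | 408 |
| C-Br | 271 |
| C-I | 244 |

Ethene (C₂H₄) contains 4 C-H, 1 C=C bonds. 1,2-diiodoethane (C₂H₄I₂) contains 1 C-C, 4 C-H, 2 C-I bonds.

Bonds broken (reactants):
  C-H: 4 × 408 = 1632
  C=C: 1 × 620 = 620
  I-I: 1 × 156 = 156
  Σ(broken) = 2408 kJ
Bonds formed (products):
  C-C: 1 × 361 = 361
  C-H: 4 × 408 = 1632
  C-I: 2 × 244 = 488
  Σ(formed) = 2481 kJ
ΔH = Σ(broken) − Σ(formed) = 2408 − 2481 = −73 kJ

ΔH ≈ −73 kJ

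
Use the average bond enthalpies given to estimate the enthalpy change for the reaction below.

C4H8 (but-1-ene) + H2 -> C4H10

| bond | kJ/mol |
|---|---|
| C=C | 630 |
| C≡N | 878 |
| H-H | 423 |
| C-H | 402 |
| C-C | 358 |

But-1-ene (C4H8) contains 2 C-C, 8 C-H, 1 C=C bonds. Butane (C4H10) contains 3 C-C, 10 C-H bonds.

Bonds broken (reactants):
  C-C: 2 × 358 = 716
  C-H: 8 × 402 = 3216
  C=C: 1 × 630 = 630
  H-H: 1 × 423 = 423
  Σ(broken) = 4985 kJ
Bonds formed (products):
  C-C: 3 × 358 = 1074
  C-H: 10 × 402 = 4020
  Σ(formed) = 5094 kJ
ΔH = Σ(broken) − Σ(formed) = 4985 − 5094 = −109 kJ

ΔH ≈ −109 kJ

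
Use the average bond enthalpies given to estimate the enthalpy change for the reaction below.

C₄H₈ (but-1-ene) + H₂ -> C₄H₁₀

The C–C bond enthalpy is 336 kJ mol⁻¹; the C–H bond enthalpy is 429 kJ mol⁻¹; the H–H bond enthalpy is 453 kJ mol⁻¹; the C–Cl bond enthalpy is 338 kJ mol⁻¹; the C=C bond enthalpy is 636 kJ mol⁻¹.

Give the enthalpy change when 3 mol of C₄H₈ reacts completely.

Bonds broken (reactants):
  C–C: 2 × 336 = 672
  C–H: 8 × 429 = 3432
  C=C: 1 × 636 = 636
  H–H: 1 × 453 = 453
  Σ(broken) = 5193 kJ
Bonds formed (products):
  C–C: 3 × 336 = 1008
  C–H: 10 × 429 = 4290
  Σ(formed) = 5298 kJ
ΔH = Σ(broken) − Σ(formed) = 5193 − 5298 = −105 kJ
For 3× the reaction as written: 3 × (−105) = −315 kJ

ΔH = −315 kJ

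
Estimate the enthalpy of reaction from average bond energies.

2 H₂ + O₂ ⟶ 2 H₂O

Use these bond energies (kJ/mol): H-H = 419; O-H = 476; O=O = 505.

ΔH ≈ −561 kJ

Bonds broken (reactants):
  H-H: 2 × 419 = 838
  O=O: 1 × 505 = 505
  Σ(broken) = 1343 kJ
Bonds formed (products):
  O-H: 4 × 476 = 1904
  Σ(formed) = 1904 kJ
ΔH = Σ(broken) − Σ(formed) = 1343 − 1904 = −561 kJ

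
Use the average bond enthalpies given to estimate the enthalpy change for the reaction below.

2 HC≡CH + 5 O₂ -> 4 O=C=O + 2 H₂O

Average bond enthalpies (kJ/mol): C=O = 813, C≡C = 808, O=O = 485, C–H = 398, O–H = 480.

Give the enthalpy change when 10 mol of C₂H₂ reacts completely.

Bonds broken (reactants):
  C≡C: 2 × 808 = 1616
  C–H: 4 × 398 = 1592
  O=O: 5 × 485 = 2425
  Σ(broken) = 5633 kJ
Bonds formed (products):
  C=O: 8 × 813 = 6504
  O–H: 4 × 480 = 1920
  Σ(formed) = 8424 kJ
ΔH = Σ(broken) − Σ(formed) = 5633 − 8424 = −2791 kJ
For 5× the reaction as written: 5 × (−2791) = −13955 kJ

ΔH = −13955 kJ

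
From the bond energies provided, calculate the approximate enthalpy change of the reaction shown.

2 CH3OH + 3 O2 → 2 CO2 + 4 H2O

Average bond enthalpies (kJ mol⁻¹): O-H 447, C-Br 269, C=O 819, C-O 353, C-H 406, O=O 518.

Bonds broken (reactants):
  C-H: 6 × 406 = 2436
  C-O: 2 × 353 = 706
  O-H: 2 × 447 = 894
  O=O: 3 × 518 = 1554
  Σ(broken) = 5590 kJ
Bonds formed (products):
  C=O: 4 × 819 = 3276
  O-H: 8 × 447 = 3576
  Σ(formed) = 6852 kJ
ΔH = Σ(broken) − Σ(formed) = 5590 − 6852 = −1262 kJ

ΔH ≈ −1262 kJ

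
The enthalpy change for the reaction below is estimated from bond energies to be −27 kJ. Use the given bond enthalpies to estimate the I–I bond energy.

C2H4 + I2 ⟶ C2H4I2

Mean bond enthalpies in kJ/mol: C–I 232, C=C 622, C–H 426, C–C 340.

Let D be the I–I bond energy.
Σ(broken) = 4×426 + 1×622 + 1×D = 2326 + D
Σ(formed) = 1×340 + 4×426 + 2×232 = 2508
ΔH = Σ(broken) − Σ(formed) = (2326 + D) − (2508) = −182 + D
Setting this equal to −27 kJ gives D = 155 kJ/mol.

D(I–I) ≈ 155 kJ/mol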